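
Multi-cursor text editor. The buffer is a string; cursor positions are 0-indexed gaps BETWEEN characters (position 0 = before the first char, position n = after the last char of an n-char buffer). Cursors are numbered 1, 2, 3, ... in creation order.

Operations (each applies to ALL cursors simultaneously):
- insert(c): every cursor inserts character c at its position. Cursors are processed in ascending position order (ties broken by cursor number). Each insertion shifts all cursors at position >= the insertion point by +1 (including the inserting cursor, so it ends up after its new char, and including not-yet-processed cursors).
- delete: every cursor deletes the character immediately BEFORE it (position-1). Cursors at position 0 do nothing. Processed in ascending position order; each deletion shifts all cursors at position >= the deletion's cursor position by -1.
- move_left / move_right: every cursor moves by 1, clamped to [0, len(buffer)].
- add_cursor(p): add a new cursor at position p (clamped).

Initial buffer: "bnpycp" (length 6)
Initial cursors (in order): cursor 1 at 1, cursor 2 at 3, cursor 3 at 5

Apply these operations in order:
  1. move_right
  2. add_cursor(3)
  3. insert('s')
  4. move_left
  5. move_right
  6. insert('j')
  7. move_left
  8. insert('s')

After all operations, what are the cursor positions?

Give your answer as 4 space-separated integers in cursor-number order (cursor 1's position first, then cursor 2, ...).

After op 1 (move_right): buffer="bnpycp" (len 6), cursors c1@2 c2@4 c3@6, authorship ......
After op 2 (add_cursor(3)): buffer="bnpycp" (len 6), cursors c1@2 c4@3 c2@4 c3@6, authorship ......
After op 3 (insert('s')): buffer="bnspsyscps" (len 10), cursors c1@3 c4@5 c2@7 c3@10, authorship ..1.4.2..3
After op 4 (move_left): buffer="bnspsyscps" (len 10), cursors c1@2 c4@4 c2@6 c3@9, authorship ..1.4.2..3
After op 5 (move_right): buffer="bnspsyscps" (len 10), cursors c1@3 c4@5 c2@7 c3@10, authorship ..1.4.2..3
After op 6 (insert('j')): buffer="bnsjpsjysjcpsj" (len 14), cursors c1@4 c4@7 c2@10 c3@14, authorship ..11.44.22..33
After op 7 (move_left): buffer="bnsjpsjysjcpsj" (len 14), cursors c1@3 c4@6 c2@9 c3@13, authorship ..11.44.22..33
After op 8 (insert('s')): buffer="bnssjpssjyssjcpssj" (len 18), cursors c1@4 c4@8 c2@12 c3@17, authorship ..111.444.222..333

Answer: 4 12 17 8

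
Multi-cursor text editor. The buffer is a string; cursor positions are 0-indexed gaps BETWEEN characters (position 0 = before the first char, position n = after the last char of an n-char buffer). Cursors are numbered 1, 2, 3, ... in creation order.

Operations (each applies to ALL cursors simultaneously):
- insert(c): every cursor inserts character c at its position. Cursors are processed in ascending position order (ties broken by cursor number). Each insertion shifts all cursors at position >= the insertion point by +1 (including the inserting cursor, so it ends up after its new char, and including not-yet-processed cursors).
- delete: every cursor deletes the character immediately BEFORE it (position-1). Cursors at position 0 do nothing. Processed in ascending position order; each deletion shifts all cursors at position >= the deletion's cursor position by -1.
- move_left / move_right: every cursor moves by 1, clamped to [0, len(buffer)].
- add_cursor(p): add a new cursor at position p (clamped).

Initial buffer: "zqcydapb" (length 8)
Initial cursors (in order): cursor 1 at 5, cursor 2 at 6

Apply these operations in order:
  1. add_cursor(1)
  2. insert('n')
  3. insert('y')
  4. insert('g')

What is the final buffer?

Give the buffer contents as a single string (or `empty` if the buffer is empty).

Answer: znygqcydnyganygpb

Derivation:
After op 1 (add_cursor(1)): buffer="zqcydapb" (len 8), cursors c3@1 c1@5 c2@6, authorship ........
After op 2 (insert('n')): buffer="znqcydnanpb" (len 11), cursors c3@2 c1@7 c2@9, authorship .3....1.2..
After op 3 (insert('y')): buffer="znyqcydnyanypb" (len 14), cursors c3@3 c1@9 c2@12, authorship .33....11.22..
After op 4 (insert('g')): buffer="znygqcydnyganygpb" (len 17), cursors c3@4 c1@11 c2@15, authorship .333....111.222..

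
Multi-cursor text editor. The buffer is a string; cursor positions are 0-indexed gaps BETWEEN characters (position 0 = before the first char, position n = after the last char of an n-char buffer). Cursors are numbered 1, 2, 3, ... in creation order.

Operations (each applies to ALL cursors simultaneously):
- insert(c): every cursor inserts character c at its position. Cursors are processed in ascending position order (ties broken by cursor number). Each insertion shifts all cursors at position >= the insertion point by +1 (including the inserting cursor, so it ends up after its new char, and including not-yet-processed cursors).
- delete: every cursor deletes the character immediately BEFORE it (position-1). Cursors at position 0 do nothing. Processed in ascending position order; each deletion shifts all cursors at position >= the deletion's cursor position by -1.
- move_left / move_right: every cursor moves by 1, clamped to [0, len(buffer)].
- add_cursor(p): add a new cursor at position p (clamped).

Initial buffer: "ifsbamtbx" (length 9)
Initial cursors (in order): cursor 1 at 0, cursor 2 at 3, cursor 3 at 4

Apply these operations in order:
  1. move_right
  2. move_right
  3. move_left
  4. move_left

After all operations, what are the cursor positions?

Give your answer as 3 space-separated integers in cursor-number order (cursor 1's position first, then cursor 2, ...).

Answer: 0 3 4

Derivation:
After op 1 (move_right): buffer="ifsbamtbx" (len 9), cursors c1@1 c2@4 c3@5, authorship .........
After op 2 (move_right): buffer="ifsbamtbx" (len 9), cursors c1@2 c2@5 c3@6, authorship .........
After op 3 (move_left): buffer="ifsbamtbx" (len 9), cursors c1@1 c2@4 c3@5, authorship .........
After op 4 (move_left): buffer="ifsbamtbx" (len 9), cursors c1@0 c2@3 c3@4, authorship .........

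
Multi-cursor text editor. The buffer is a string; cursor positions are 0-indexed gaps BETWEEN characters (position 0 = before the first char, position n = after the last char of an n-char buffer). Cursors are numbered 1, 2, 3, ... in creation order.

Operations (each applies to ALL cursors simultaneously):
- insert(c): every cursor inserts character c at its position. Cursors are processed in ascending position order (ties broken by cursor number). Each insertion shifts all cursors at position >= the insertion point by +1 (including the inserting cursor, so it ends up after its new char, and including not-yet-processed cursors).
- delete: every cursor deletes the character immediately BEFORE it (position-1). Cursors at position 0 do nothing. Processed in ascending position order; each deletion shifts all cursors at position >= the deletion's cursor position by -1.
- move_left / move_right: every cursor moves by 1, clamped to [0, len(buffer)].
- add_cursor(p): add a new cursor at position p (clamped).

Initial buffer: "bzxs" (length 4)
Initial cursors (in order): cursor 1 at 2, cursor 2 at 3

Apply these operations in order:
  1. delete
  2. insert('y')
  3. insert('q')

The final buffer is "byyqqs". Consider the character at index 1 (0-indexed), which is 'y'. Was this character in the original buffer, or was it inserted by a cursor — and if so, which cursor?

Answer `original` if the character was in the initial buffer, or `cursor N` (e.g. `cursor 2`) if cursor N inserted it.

Answer: cursor 1

Derivation:
After op 1 (delete): buffer="bs" (len 2), cursors c1@1 c2@1, authorship ..
After op 2 (insert('y')): buffer="byys" (len 4), cursors c1@3 c2@3, authorship .12.
After op 3 (insert('q')): buffer="byyqqs" (len 6), cursors c1@5 c2@5, authorship .1212.
Authorship (.=original, N=cursor N): . 1 2 1 2 .
Index 1: author = 1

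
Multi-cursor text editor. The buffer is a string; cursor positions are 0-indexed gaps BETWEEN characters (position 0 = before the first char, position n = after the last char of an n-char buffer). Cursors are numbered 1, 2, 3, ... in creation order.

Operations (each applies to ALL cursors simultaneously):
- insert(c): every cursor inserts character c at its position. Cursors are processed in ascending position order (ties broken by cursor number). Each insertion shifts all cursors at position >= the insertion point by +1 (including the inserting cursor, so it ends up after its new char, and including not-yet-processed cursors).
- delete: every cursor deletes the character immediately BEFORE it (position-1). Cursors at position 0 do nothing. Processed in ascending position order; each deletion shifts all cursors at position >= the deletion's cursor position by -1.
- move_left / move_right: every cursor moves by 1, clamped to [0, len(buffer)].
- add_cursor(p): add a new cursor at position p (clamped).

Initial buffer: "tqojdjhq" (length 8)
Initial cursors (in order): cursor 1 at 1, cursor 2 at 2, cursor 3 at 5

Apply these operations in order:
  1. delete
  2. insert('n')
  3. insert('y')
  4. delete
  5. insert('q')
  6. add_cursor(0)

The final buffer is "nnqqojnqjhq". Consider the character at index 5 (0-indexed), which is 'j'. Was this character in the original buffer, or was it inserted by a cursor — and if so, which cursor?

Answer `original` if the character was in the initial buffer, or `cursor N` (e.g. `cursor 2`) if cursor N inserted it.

Answer: original

Derivation:
After op 1 (delete): buffer="ojjhq" (len 5), cursors c1@0 c2@0 c3@2, authorship .....
After op 2 (insert('n')): buffer="nnojnjhq" (len 8), cursors c1@2 c2@2 c3@5, authorship 12..3...
After op 3 (insert('y')): buffer="nnyyojnyjhq" (len 11), cursors c1@4 c2@4 c3@8, authorship 1212..33...
After op 4 (delete): buffer="nnojnjhq" (len 8), cursors c1@2 c2@2 c3@5, authorship 12..3...
After op 5 (insert('q')): buffer="nnqqojnqjhq" (len 11), cursors c1@4 c2@4 c3@8, authorship 1212..33...
After op 6 (add_cursor(0)): buffer="nnqqojnqjhq" (len 11), cursors c4@0 c1@4 c2@4 c3@8, authorship 1212..33...
Authorship (.=original, N=cursor N): 1 2 1 2 . . 3 3 . . .
Index 5: author = original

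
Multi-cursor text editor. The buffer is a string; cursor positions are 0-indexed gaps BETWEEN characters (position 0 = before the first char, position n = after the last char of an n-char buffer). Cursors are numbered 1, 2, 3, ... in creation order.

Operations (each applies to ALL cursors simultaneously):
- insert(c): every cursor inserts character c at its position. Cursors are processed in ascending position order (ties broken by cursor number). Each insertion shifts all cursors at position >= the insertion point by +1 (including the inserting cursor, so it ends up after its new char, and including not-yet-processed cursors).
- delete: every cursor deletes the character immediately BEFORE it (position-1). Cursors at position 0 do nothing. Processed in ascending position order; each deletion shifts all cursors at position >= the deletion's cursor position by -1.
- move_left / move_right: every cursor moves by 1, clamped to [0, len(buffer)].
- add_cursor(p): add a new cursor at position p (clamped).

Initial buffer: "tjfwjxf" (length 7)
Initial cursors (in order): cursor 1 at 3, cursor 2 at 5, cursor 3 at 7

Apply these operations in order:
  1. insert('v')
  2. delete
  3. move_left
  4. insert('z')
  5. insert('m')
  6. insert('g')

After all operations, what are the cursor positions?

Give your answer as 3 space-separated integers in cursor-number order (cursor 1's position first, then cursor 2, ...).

After op 1 (insert('v')): buffer="tjfvwjvxfv" (len 10), cursors c1@4 c2@7 c3@10, authorship ...1..2..3
After op 2 (delete): buffer="tjfwjxf" (len 7), cursors c1@3 c2@5 c3@7, authorship .......
After op 3 (move_left): buffer="tjfwjxf" (len 7), cursors c1@2 c2@4 c3@6, authorship .......
After op 4 (insert('z')): buffer="tjzfwzjxzf" (len 10), cursors c1@3 c2@6 c3@9, authorship ..1..2..3.
After op 5 (insert('m')): buffer="tjzmfwzmjxzmf" (len 13), cursors c1@4 c2@8 c3@12, authorship ..11..22..33.
After op 6 (insert('g')): buffer="tjzmgfwzmgjxzmgf" (len 16), cursors c1@5 c2@10 c3@15, authorship ..111..222..333.

Answer: 5 10 15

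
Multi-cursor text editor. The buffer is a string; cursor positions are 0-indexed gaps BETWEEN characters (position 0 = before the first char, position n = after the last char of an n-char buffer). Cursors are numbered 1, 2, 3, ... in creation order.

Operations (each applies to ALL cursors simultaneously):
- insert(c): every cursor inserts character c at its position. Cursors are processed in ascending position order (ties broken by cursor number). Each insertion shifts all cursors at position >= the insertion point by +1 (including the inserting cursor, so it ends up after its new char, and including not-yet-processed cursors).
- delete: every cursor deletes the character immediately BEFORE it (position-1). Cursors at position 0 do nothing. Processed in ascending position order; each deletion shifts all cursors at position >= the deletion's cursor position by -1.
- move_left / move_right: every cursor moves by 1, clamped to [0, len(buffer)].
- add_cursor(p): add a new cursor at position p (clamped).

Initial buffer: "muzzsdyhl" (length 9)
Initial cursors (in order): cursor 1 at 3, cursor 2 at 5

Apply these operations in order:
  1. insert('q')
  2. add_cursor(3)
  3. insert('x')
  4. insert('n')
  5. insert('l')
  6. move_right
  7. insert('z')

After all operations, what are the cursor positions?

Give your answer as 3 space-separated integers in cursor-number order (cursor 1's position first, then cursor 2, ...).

After op 1 (insert('q')): buffer="muzqzsqdyhl" (len 11), cursors c1@4 c2@7, authorship ...1..2....
After op 2 (add_cursor(3)): buffer="muzqzsqdyhl" (len 11), cursors c3@3 c1@4 c2@7, authorship ...1..2....
After op 3 (insert('x')): buffer="muzxqxzsqxdyhl" (len 14), cursors c3@4 c1@6 c2@10, authorship ...311..22....
After op 4 (insert('n')): buffer="muzxnqxnzsqxndyhl" (len 17), cursors c3@5 c1@8 c2@13, authorship ...33111..222....
After op 5 (insert('l')): buffer="muzxnlqxnlzsqxnldyhl" (len 20), cursors c3@6 c1@10 c2@16, authorship ...3331111..2222....
After op 6 (move_right): buffer="muzxnlqxnlzsqxnldyhl" (len 20), cursors c3@7 c1@11 c2@17, authorship ...3331111..2222....
After op 7 (insert('z')): buffer="muzxnlqzxnlzzsqxnldzyhl" (len 23), cursors c3@8 c1@13 c2@20, authorship ...33313111.1.2222.2...

Answer: 13 20 8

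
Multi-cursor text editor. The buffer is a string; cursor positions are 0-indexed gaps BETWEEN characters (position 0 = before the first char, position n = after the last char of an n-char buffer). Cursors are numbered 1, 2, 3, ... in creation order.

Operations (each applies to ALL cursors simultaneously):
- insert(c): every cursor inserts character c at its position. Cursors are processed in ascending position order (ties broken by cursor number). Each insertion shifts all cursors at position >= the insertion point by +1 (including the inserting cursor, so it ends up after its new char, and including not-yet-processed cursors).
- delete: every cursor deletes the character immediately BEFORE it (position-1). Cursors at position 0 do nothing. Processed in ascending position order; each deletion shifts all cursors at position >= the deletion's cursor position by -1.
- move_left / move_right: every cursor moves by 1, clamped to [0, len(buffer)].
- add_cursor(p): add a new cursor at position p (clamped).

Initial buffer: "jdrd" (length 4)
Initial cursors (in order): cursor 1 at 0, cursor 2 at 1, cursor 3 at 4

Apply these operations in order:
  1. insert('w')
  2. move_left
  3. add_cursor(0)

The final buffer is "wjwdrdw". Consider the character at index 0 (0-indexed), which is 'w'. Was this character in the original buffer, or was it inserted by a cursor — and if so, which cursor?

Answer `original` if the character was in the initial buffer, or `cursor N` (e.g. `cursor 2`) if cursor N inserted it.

Answer: cursor 1

Derivation:
After op 1 (insert('w')): buffer="wjwdrdw" (len 7), cursors c1@1 c2@3 c3@7, authorship 1.2...3
After op 2 (move_left): buffer="wjwdrdw" (len 7), cursors c1@0 c2@2 c3@6, authorship 1.2...3
After op 3 (add_cursor(0)): buffer="wjwdrdw" (len 7), cursors c1@0 c4@0 c2@2 c3@6, authorship 1.2...3
Authorship (.=original, N=cursor N): 1 . 2 . . . 3
Index 0: author = 1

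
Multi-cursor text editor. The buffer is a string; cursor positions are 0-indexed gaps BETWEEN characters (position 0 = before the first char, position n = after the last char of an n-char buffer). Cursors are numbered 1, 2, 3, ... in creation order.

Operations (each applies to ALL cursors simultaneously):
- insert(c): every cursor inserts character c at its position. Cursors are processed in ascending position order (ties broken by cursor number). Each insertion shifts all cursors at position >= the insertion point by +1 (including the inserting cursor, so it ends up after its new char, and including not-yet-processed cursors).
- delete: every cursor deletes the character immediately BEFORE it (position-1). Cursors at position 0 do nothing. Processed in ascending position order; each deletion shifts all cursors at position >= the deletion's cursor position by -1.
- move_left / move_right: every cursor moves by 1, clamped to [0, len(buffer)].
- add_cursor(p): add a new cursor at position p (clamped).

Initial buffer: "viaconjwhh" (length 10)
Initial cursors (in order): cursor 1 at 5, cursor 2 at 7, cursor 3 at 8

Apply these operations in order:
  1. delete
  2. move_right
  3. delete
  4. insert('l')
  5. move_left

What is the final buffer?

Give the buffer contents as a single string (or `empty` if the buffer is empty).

Answer: vialllh

Derivation:
After op 1 (delete): buffer="viacnhh" (len 7), cursors c1@4 c2@5 c3@5, authorship .......
After op 2 (move_right): buffer="viacnhh" (len 7), cursors c1@5 c2@6 c3@6, authorship .......
After op 3 (delete): buffer="viah" (len 4), cursors c1@3 c2@3 c3@3, authorship ....
After op 4 (insert('l')): buffer="vialllh" (len 7), cursors c1@6 c2@6 c3@6, authorship ...123.
After op 5 (move_left): buffer="vialllh" (len 7), cursors c1@5 c2@5 c3@5, authorship ...123.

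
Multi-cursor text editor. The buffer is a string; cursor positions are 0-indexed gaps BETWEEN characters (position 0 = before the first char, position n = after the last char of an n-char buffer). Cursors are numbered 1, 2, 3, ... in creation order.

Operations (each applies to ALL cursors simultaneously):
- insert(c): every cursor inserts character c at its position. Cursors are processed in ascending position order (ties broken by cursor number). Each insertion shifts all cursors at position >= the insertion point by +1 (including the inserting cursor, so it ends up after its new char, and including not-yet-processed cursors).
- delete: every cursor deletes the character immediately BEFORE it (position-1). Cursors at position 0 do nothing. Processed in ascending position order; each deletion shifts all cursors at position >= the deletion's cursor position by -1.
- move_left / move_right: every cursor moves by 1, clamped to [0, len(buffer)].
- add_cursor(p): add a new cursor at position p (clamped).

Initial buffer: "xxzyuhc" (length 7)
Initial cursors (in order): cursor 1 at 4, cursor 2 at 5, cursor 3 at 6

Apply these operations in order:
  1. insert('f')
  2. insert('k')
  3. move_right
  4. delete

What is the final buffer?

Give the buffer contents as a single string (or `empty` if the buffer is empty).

Answer: xxzyfkfkfk

Derivation:
After op 1 (insert('f')): buffer="xxzyfufhfc" (len 10), cursors c1@5 c2@7 c3@9, authorship ....1.2.3.
After op 2 (insert('k')): buffer="xxzyfkufkhfkc" (len 13), cursors c1@6 c2@9 c3@12, authorship ....11.22.33.
After op 3 (move_right): buffer="xxzyfkufkhfkc" (len 13), cursors c1@7 c2@10 c3@13, authorship ....11.22.33.
After op 4 (delete): buffer="xxzyfkfkfk" (len 10), cursors c1@6 c2@8 c3@10, authorship ....112233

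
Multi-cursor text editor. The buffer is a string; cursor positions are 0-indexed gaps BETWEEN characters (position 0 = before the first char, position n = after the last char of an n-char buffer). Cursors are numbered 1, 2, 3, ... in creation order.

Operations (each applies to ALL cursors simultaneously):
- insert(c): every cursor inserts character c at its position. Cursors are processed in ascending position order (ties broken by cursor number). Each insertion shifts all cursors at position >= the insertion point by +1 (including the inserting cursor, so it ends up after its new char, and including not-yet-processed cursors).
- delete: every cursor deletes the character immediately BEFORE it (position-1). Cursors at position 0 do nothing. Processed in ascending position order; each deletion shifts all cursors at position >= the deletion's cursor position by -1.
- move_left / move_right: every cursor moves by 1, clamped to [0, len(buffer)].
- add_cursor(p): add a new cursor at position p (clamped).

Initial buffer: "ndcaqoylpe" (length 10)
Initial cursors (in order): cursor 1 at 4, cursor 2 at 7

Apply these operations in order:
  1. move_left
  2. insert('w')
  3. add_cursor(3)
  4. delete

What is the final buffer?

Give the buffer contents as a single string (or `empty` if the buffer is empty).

After op 1 (move_left): buffer="ndcaqoylpe" (len 10), cursors c1@3 c2@6, authorship ..........
After op 2 (insert('w')): buffer="ndcwaqowylpe" (len 12), cursors c1@4 c2@8, authorship ...1...2....
After op 3 (add_cursor(3)): buffer="ndcwaqowylpe" (len 12), cursors c3@3 c1@4 c2@8, authorship ...1...2....
After op 4 (delete): buffer="ndaqoylpe" (len 9), cursors c1@2 c3@2 c2@5, authorship .........

Answer: ndaqoylpe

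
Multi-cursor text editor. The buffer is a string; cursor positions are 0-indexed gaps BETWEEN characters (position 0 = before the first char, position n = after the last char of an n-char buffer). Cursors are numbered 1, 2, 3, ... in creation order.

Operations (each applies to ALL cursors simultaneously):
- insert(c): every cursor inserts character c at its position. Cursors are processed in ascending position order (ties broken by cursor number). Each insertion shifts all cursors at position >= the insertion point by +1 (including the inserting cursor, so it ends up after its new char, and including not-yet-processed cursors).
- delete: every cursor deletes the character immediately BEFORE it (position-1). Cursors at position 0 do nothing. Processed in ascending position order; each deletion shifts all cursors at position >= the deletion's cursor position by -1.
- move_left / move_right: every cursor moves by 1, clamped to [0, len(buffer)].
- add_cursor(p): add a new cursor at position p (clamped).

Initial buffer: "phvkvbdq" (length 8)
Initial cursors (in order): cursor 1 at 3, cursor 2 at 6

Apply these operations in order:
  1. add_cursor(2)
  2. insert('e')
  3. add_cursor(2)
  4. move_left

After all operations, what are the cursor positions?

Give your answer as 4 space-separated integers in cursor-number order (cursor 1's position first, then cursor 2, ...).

After op 1 (add_cursor(2)): buffer="phvkvbdq" (len 8), cursors c3@2 c1@3 c2@6, authorship ........
After op 2 (insert('e')): buffer="phevekvbedq" (len 11), cursors c3@3 c1@5 c2@9, authorship ..3.1...2..
After op 3 (add_cursor(2)): buffer="phevekvbedq" (len 11), cursors c4@2 c3@3 c1@5 c2@9, authorship ..3.1...2..
After op 4 (move_left): buffer="phevekvbedq" (len 11), cursors c4@1 c3@2 c1@4 c2@8, authorship ..3.1...2..

Answer: 4 8 2 1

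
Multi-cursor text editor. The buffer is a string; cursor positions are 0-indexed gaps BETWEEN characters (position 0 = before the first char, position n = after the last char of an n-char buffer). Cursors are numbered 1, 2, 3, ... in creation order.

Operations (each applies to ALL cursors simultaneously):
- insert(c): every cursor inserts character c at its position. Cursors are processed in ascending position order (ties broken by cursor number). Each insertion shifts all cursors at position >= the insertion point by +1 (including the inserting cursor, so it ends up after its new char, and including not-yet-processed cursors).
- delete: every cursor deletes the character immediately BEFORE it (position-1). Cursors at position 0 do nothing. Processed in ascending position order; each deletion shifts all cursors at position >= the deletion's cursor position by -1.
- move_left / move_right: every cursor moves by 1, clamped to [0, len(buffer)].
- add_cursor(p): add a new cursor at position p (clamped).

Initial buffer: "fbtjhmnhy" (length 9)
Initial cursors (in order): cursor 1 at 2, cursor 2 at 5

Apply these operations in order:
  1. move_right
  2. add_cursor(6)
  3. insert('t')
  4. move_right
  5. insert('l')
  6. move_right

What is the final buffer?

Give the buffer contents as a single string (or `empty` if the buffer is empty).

Answer: fbttjlhmttnllhy

Derivation:
After op 1 (move_right): buffer="fbtjhmnhy" (len 9), cursors c1@3 c2@6, authorship .........
After op 2 (add_cursor(6)): buffer="fbtjhmnhy" (len 9), cursors c1@3 c2@6 c3@6, authorship .........
After op 3 (insert('t')): buffer="fbttjhmttnhy" (len 12), cursors c1@4 c2@9 c3@9, authorship ...1...23...
After op 4 (move_right): buffer="fbttjhmttnhy" (len 12), cursors c1@5 c2@10 c3@10, authorship ...1...23...
After op 5 (insert('l')): buffer="fbttjlhmttnllhy" (len 15), cursors c1@6 c2@13 c3@13, authorship ...1.1..23.23..
After op 6 (move_right): buffer="fbttjlhmttnllhy" (len 15), cursors c1@7 c2@14 c3@14, authorship ...1.1..23.23..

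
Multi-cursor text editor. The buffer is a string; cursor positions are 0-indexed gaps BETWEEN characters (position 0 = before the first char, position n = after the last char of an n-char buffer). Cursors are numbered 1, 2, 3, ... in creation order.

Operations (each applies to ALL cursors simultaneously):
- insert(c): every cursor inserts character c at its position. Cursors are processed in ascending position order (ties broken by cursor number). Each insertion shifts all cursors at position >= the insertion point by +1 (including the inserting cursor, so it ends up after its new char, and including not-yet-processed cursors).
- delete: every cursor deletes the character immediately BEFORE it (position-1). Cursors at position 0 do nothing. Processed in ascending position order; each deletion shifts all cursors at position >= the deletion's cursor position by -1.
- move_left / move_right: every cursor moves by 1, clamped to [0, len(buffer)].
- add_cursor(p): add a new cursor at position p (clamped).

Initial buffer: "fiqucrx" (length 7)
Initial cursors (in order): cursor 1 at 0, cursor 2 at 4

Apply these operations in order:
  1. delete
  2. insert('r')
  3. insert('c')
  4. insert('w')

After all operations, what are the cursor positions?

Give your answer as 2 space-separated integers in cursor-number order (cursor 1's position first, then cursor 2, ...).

Answer: 3 9

Derivation:
After op 1 (delete): buffer="fiqcrx" (len 6), cursors c1@0 c2@3, authorship ......
After op 2 (insert('r')): buffer="rfiqrcrx" (len 8), cursors c1@1 c2@5, authorship 1...2...
After op 3 (insert('c')): buffer="rcfiqrccrx" (len 10), cursors c1@2 c2@7, authorship 11...22...
After op 4 (insert('w')): buffer="rcwfiqrcwcrx" (len 12), cursors c1@3 c2@9, authorship 111...222...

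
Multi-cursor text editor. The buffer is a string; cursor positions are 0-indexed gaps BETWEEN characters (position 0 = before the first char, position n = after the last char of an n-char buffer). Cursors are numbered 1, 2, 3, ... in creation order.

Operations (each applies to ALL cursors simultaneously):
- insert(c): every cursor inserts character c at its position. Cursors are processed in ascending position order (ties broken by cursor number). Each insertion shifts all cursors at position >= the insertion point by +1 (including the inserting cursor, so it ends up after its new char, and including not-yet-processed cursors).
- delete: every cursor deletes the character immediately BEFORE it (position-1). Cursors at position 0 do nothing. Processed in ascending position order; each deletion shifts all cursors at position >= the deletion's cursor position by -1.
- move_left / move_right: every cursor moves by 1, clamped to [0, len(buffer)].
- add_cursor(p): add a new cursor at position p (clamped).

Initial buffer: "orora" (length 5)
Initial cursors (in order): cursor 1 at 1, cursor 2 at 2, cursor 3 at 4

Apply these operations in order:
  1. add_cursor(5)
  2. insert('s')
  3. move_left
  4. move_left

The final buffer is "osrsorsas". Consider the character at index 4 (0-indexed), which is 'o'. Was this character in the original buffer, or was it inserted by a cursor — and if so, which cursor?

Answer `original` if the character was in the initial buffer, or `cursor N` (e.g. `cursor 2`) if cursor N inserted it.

After op 1 (add_cursor(5)): buffer="orora" (len 5), cursors c1@1 c2@2 c3@4 c4@5, authorship .....
After op 2 (insert('s')): buffer="osrsorsas" (len 9), cursors c1@2 c2@4 c3@7 c4@9, authorship .1.2..3.4
After op 3 (move_left): buffer="osrsorsas" (len 9), cursors c1@1 c2@3 c3@6 c4@8, authorship .1.2..3.4
After op 4 (move_left): buffer="osrsorsas" (len 9), cursors c1@0 c2@2 c3@5 c4@7, authorship .1.2..3.4
Authorship (.=original, N=cursor N): . 1 . 2 . . 3 . 4
Index 4: author = original

Answer: original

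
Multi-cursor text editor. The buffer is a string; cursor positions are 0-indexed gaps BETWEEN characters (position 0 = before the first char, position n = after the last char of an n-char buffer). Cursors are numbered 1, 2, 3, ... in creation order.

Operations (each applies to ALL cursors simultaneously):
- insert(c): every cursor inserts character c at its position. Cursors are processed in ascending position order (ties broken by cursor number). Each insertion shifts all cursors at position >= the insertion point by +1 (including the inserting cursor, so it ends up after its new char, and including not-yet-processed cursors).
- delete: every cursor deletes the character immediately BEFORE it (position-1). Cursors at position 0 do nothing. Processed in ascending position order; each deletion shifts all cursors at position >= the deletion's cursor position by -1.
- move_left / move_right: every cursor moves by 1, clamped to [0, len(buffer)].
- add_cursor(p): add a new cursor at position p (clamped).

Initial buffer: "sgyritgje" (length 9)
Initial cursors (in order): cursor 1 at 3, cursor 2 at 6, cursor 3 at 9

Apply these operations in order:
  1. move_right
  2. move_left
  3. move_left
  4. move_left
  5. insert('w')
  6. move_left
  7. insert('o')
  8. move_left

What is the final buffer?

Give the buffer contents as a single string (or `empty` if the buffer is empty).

After op 1 (move_right): buffer="sgyritgje" (len 9), cursors c1@4 c2@7 c3@9, authorship .........
After op 2 (move_left): buffer="sgyritgje" (len 9), cursors c1@3 c2@6 c3@8, authorship .........
After op 3 (move_left): buffer="sgyritgje" (len 9), cursors c1@2 c2@5 c3@7, authorship .........
After op 4 (move_left): buffer="sgyritgje" (len 9), cursors c1@1 c2@4 c3@6, authorship .........
After op 5 (insert('w')): buffer="swgyrwitwgje" (len 12), cursors c1@2 c2@6 c3@9, authorship .1...2..3...
After op 6 (move_left): buffer="swgyrwitwgje" (len 12), cursors c1@1 c2@5 c3@8, authorship .1...2..3...
After op 7 (insert('o')): buffer="sowgyrowitowgje" (len 15), cursors c1@2 c2@7 c3@11, authorship .11...22..33...
After op 8 (move_left): buffer="sowgyrowitowgje" (len 15), cursors c1@1 c2@6 c3@10, authorship .11...22..33...

Answer: sowgyrowitowgje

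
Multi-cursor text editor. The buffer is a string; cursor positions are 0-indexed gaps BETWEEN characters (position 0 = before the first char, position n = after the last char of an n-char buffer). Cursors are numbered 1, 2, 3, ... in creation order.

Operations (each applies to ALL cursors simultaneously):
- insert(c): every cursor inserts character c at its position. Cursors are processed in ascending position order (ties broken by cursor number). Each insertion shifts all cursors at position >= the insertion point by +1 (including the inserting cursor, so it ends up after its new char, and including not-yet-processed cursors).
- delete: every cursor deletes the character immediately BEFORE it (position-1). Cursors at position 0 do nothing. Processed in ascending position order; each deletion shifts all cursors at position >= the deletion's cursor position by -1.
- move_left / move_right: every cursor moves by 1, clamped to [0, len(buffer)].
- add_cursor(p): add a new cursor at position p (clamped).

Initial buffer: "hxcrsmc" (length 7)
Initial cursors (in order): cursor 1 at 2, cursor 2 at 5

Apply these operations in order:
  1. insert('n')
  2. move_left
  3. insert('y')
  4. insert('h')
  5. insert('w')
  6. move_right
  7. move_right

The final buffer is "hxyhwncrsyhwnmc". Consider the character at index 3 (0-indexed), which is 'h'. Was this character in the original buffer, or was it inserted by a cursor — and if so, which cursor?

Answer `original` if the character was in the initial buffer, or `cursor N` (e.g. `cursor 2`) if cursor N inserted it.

Answer: cursor 1

Derivation:
After op 1 (insert('n')): buffer="hxncrsnmc" (len 9), cursors c1@3 c2@7, authorship ..1...2..
After op 2 (move_left): buffer="hxncrsnmc" (len 9), cursors c1@2 c2@6, authorship ..1...2..
After op 3 (insert('y')): buffer="hxyncrsynmc" (len 11), cursors c1@3 c2@8, authorship ..11...22..
After op 4 (insert('h')): buffer="hxyhncrsyhnmc" (len 13), cursors c1@4 c2@10, authorship ..111...222..
After op 5 (insert('w')): buffer="hxyhwncrsyhwnmc" (len 15), cursors c1@5 c2@12, authorship ..1111...2222..
After op 6 (move_right): buffer="hxyhwncrsyhwnmc" (len 15), cursors c1@6 c2@13, authorship ..1111...2222..
After op 7 (move_right): buffer="hxyhwncrsyhwnmc" (len 15), cursors c1@7 c2@14, authorship ..1111...2222..
Authorship (.=original, N=cursor N): . . 1 1 1 1 . . . 2 2 2 2 . .
Index 3: author = 1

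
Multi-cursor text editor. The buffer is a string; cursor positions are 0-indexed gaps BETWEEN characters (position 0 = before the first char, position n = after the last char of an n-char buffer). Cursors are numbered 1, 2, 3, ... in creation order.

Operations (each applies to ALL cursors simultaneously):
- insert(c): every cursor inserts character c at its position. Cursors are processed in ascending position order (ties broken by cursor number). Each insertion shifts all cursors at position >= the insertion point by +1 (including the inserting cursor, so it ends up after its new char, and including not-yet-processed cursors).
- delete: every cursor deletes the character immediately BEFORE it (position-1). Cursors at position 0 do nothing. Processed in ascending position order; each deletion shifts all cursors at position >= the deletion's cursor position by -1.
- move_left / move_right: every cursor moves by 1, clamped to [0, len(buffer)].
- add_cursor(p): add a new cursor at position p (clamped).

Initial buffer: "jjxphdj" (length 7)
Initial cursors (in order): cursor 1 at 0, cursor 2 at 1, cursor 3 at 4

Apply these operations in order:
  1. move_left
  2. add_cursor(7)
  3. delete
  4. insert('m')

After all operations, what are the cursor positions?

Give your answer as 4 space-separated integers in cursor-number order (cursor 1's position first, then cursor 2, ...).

Answer: 2 2 5 9

Derivation:
After op 1 (move_left): buffer="jjxphdj" (len 7), cursors c1@0 c2@0 c3@3, authorship .......
After op 2 (add_cursor(7)): buffer="jjxphdj" (len 7), cursors c1@0 c2@0 c3@3 c4@7, authorship .......
After op 3 (delete): buffer="jjphd" (len 5), cursors c1@0 c2@0 c3@2 c4@5, authorship .....
After op 4 (insert('m')): buffer="mmjjmphdm" (len 9), cursors c1@2 c2@2 c3@5 c4@9, authorship 12..3...4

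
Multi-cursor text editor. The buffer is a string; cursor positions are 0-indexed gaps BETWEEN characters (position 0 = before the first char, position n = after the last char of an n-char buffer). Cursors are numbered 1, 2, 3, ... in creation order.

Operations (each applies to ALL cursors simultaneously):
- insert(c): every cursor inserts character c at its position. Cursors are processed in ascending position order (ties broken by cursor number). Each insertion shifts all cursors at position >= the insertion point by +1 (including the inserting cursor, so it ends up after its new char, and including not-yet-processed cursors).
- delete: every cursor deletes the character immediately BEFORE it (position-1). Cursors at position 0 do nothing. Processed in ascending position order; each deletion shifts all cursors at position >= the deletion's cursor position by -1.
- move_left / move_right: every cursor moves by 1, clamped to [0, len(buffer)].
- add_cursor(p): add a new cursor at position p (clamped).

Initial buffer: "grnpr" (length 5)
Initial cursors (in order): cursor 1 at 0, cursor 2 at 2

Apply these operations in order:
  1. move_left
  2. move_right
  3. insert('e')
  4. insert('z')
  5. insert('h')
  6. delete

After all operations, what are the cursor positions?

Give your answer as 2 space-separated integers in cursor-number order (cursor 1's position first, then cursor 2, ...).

After op 1 (move_left): buffer="grnpr" (len 5), cursors c1@0 c2@1, authorship .....
After op 2 (move_right): buffer="grnpr" (len 5), cursors c1@1 c2@2, authorship .....
After op 3 (insert('e')): buffer="gerenpr" (len 7), cursors c1@2 c2@4, authorship .1.2...
After op 4 (insert('z')): buffer="gezreznpr" (len 9), cursors c1@3 c2@6, authorship .11.22...
After op 5 (insert('h')): buffer="gezhrezhnpr" (len 11), cursors c1@4 c2@8, authorship .111.222...
After op 6 (delete): buffer="gezreznpr" (len 9), cursors c1@3 c2@6, authorship .11.22...

Answer: 3 6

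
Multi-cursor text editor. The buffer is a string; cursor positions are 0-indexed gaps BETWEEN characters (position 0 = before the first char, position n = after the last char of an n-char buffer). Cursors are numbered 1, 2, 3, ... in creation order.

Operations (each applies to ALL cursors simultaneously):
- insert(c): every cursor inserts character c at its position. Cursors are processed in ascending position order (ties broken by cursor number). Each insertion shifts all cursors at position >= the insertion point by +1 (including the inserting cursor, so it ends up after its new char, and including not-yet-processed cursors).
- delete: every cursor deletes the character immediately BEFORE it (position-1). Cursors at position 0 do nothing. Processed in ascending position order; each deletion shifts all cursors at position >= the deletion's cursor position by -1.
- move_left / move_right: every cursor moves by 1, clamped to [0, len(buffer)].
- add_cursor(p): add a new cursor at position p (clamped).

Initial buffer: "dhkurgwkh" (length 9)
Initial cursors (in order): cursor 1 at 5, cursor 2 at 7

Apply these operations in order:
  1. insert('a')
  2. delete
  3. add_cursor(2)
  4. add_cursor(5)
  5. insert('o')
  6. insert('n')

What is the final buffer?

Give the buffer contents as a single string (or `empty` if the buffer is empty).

After op 1 (insert('a')): buffer="dhkuragwakh" (len 11), cursors c1@6 c2@9, authorship .....1..2..
After op 2 (delete): buffer="dhkurgwkh" (len 9), cursors c1@5 c2@7, authorship .........
After op 3 (add_cursor(2)): buffer="dhkurgwkh" (len 9), cursors c3@2 c1@5 c2@7, authorship .........
After op 4 (add_cursor(5)): buffer="dhkurgwkh" (len 9), cursors c3@2 c1@5 c4@5 c2@7, authorship .........
After op 5 (insert('o')): buffer="dhokuroogwokh" (len 13), cursors c3@3 c1@8 c4@8 c2@11, authorship ..3...14..2..
After op 6 (insert('n')): buffer="dhonkuroonngwonkh" (len 17), cursors c3@4 c1@11 c4@11 c2@15, authorship ..33...1414..22..

Answer: dhonkuroonngwonkh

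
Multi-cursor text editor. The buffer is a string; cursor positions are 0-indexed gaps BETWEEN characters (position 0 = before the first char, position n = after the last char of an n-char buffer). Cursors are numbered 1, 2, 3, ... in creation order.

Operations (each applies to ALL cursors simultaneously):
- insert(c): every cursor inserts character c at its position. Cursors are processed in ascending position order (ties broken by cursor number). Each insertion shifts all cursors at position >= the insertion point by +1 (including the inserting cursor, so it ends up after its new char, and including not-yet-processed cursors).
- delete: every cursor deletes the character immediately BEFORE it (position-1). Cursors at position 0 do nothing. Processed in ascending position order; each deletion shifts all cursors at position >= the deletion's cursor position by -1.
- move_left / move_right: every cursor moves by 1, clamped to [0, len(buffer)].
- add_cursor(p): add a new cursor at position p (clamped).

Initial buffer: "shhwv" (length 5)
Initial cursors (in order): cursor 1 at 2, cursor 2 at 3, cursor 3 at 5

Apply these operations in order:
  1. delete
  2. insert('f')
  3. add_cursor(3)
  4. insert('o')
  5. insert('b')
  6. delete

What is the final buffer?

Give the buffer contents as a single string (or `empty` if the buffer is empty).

After op 1 (delete): buffer="sw" (len 2), cursors c1@1 c2@1 c3@2, authorship ..
After op 2 (insert('f')): buffer="sffwf" (len 5), cursors c1@3 c2@3 c3@5, authorship .12.3
After op 3 (add_cursor(3)): buffer="sffwf" (len 5), cursors c1@3 c2@3 c4@3 c3@5, authorship .12.3
After op 4 (insert('o')): buffer="sffooowfo" (len 9), cursors c1@6 c2@6 c4@6 c3@9, authorship .12124.33
After op 5 (insert('b')): buffer="sffooobbbwfob" (len 13), cursors c1@9 c2@9 c4@9 c3@13, authorship .12124124.333
After op 6 (delete): buffer="sffooowfo" (len 9), cursors c1@6 c2@6 c4@6 c3@9, authorship .12124.33

Answer: sffooowfo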